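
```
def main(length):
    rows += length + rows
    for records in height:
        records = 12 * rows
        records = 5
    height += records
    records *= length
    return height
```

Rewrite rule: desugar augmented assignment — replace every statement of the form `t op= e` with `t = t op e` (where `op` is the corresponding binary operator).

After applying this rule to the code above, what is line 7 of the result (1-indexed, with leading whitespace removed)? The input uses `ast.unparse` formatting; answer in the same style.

records = records * length

Transformed code:
def main(length):
    rows = rows + (length + rows)
    for records in height:
        records = 12 * rows
        records = 5
    height = height + records
    records = records * length
    return height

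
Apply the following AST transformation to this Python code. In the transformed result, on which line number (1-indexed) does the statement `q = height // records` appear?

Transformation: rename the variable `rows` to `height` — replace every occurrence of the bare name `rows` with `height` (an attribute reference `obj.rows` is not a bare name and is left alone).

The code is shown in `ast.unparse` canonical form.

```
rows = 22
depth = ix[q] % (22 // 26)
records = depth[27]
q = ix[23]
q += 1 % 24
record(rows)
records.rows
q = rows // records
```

8

Transformed code:
height = 22
depth = ix[q] % (22 // 26)
records = depth[27]
q = ix[23]
q += 1 % 24
record(height)
records.rows
q = height // records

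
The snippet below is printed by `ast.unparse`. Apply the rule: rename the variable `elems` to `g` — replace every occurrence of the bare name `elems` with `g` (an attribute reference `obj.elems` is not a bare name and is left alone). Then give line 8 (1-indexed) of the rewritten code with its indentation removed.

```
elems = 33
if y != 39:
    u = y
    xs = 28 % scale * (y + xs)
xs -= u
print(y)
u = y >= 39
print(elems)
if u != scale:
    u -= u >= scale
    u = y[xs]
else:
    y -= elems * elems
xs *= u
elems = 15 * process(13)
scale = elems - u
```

print(g)

Transformed code:
g = 33
if y != 39:
    u = y
    xs = 28 % scale * (y + xs)
xs -= u
print(y)
u = y >= 39
print(g)
if u != scale:
    u -= u >= scale
    u = y[xs]
else:
    y -= g * g
xs *= u
g = 15 * process(13)
scale = g - u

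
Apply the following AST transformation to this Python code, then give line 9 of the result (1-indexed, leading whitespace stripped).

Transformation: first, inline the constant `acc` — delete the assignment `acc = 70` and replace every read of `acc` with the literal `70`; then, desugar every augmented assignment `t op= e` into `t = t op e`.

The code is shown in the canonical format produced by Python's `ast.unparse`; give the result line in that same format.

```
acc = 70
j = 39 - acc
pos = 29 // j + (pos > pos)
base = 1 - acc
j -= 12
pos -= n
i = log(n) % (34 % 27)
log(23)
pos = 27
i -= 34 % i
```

Transformed code:
j = 39 - 70
pos = 29 // j + (pos > pos)
base = 1 - 70
j = j - 12
pos = pos - n
i = log(n) % (34 % 27)
log(23)
pos = 27
i = i - 34 % i

i = i - 34 % i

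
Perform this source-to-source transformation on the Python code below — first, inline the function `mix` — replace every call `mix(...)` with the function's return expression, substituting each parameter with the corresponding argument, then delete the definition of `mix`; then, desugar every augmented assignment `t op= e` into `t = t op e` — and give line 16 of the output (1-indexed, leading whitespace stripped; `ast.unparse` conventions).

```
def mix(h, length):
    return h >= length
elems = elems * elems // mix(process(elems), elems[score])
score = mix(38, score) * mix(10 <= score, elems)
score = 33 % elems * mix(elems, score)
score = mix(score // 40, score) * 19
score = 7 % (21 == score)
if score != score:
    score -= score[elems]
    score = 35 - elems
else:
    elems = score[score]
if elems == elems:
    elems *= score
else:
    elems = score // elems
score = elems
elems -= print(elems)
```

Transformed code:
elems = elems * elems // (process(elems) >= elems[score])
score = (38 >= score) * ((10 <= score) >= elems)
score = 33 % elems * (elems >= score)
score = (score // 40 >= score) * 19
score = 7 % (21 == score)
if score != score:
    score = score - score[elems]
    score = 35 - elems
else:
    elems = score[score]
if elems == elems:
    elems = elems * score
else:
    elems = score // elems
score = elems
elems = elems - print(elems)

elems = elems - print(elems)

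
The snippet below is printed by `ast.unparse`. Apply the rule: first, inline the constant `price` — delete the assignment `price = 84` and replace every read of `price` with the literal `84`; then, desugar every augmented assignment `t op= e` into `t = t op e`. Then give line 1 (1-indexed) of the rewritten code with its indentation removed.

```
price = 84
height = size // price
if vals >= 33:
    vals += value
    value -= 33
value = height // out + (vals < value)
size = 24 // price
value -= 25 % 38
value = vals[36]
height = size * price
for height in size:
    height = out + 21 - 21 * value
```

height = size // 84

Transformed code:
height = size // 84
if vals >= 33:
    vals = vals + value
    value = value - 33
value = height // out + (vals < value)
size = 24 // 84
value = value - 25 % 38
value = vals[36]
height = size * 84
for height in size:
    height = out + 21 - 21 * value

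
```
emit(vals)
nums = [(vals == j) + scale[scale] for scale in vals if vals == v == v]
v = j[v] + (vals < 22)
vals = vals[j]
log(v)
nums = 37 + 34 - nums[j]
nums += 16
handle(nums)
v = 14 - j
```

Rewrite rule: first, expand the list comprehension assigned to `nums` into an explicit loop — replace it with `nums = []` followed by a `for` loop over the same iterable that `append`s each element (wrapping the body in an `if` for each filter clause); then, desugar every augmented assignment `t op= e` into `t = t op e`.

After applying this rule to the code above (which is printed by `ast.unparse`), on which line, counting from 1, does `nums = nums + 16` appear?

10

Transformed code:
emit(vals)
nums = []
for scale in vals:
    if vals == v == v:
        nums.append((vals == j) + scale[scale])
v = j[v] + (vals < 22)
vals = vals[j]
log(v)
nums = 37 + 34 - nums[j]
nums = nums + 16
handle(nums)
v = 14 - j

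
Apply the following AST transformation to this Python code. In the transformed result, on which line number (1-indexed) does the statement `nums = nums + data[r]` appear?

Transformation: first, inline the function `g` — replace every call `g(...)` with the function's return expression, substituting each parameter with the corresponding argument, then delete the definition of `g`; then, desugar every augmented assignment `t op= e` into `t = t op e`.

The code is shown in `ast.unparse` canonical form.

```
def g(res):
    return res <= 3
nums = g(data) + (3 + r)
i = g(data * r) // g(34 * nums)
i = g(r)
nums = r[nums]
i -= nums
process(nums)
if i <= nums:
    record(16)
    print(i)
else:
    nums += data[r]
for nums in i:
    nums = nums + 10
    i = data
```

11

Transformed code:
nums = (data <= 3) + (3 + r)
i = (data * r <= 3) // (34 * nums <= 3)
i = r <= 3
nums = r[nums]
i = i - nums
process(nums)
if i <= nums:
    record(16)
    print(i)
else:
    nums = nums + data[r]
for nums in i:
    nums = nums + 10
    i = data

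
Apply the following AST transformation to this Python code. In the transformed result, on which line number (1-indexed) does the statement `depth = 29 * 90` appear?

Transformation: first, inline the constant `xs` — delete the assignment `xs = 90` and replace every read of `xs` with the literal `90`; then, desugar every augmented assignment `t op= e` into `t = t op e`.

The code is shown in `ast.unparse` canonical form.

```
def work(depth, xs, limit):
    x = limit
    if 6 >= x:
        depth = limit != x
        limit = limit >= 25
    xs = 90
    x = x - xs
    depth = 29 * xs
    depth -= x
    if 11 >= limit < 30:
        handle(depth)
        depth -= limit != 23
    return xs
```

7

Transformed code:
def work(depth, xs, limit):
    x = limit
    if 6 >= x:
        depth = limit != x
        limit = limit >= 25
    x = x - 90
    depth = 29 * 90
    depth = depth - x
    if 11 >= limit < 30:
        handle(depth)
        depth = depth - (limit != 23)
    return 90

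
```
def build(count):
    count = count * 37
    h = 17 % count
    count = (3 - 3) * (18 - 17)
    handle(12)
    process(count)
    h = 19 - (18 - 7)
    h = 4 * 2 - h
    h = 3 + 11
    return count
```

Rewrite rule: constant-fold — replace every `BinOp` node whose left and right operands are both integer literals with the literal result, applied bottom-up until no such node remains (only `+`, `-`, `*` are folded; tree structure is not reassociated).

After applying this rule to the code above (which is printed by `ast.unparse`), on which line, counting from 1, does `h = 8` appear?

7

Transformed code:
def build(count):
    count = count * 37
    h = 17 % count
    count = 0
    handle(12)
    process(count)
    h = 8
    h = 8 - h
    h = 14
    return count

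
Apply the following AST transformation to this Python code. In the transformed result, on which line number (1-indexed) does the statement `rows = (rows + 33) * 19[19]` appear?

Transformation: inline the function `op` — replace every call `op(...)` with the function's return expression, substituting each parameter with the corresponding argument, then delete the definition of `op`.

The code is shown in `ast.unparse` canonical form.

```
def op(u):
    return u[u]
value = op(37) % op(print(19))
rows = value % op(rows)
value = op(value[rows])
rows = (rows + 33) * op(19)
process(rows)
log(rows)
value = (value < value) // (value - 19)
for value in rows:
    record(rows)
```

4

Transformed code:
value = 37[37] % print(19)[print(19)]
rows = value % rows[rows]
value = value[rows][value[rows]]
rows = (rows + 33) * 19[19]
process(rows)
log(rows)
value = (value < value) // (value - 19)
for value in rows:
    record(rows)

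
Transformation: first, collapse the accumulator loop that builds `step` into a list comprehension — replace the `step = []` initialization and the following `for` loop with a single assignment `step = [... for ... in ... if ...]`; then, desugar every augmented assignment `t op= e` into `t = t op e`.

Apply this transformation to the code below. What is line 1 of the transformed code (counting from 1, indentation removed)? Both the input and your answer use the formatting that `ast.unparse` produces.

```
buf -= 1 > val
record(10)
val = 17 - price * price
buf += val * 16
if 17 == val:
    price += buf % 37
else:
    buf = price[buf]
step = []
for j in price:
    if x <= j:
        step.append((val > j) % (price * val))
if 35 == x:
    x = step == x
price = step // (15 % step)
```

buf = buf - (1 > val)

Transformed code:
buf = buf - (1 > val)
record(10)
val = 17 - price * price
buf = buf + val * 16
if 17 == val:
    price = price + buf % 37
else:
    buf = price[buf]
step = [(val > j) % (price * val) for j in price if x <= j]
if 35 == x:
    x = step == x
price = step // (15 % step)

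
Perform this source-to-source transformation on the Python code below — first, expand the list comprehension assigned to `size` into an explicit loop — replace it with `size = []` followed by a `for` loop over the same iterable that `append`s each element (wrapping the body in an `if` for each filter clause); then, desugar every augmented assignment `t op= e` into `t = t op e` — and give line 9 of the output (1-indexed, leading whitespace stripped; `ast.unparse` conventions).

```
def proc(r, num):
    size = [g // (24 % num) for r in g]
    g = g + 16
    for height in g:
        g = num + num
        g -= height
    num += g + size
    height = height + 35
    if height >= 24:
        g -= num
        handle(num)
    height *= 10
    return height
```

num = num + (g + size)

Transformed code:
def proc(r, num):
    size = []
    for r in g:
        size.append(g // (24 % num))
    g = g + 16
    for height in g:
        g = num + num
        g = g - height
    num = num + (g + size)
    height = height + 35
    if height >= 24:
        g = g - num
        handle(num)
    height = height * 10
    return height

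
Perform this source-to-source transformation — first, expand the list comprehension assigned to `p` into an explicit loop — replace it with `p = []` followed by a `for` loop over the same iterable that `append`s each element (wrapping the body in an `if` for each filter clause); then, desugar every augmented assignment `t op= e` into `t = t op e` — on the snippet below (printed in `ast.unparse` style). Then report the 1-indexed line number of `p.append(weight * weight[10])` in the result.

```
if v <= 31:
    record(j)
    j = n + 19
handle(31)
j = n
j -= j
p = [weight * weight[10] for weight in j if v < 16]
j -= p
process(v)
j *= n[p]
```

10

Transformed code:
if v <= 31:
    record(j)
    j = n + 19
handle(31)
j = n
j = j - j
p = []
for weight in j:
    if v < 16:
        p.append(weight * weight[10])
j = j - p
process(v)
j = j * n[p]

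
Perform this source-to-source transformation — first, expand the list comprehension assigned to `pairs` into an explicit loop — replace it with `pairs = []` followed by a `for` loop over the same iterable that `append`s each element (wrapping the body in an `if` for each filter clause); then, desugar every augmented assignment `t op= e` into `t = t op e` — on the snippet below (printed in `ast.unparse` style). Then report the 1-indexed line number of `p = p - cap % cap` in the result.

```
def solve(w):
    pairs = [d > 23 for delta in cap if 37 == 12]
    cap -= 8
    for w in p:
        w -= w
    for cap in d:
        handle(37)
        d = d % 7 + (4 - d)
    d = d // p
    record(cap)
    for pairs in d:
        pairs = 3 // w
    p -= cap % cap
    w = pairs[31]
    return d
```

Transformed code:
def solve(w):
    pairs = []
    for delta in cap:
        if 37 == 12:
            pairs.append(d > 23)
    cap = cap - 8
    for w in p:
        w = w - w
    for cap in d:
        handle(37)
        d = d % 7 + (4 - d)
    d = d // p
    record(cap)
    for pairs in d:
        pairs = 3 // w
    p = p - cap % cap
    w = pairs[31]
    return d

16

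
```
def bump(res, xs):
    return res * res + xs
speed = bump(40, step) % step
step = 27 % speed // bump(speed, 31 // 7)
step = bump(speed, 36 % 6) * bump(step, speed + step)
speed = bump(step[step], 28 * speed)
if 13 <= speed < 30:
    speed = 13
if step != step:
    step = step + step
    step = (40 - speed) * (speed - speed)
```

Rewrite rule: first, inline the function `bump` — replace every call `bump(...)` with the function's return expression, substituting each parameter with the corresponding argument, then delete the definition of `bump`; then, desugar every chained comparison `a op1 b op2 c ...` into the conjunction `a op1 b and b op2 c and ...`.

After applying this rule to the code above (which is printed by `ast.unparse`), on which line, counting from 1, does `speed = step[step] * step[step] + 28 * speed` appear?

4

Transformed code:
speed = (40 * 40 + step) % step
step = 27 % speed // (speed * speed + 31 // 7)
step = (speed * speed + 36 % 6) * (step * step + (speed + step))
speed = step[step] * step[step] + 28 * speed
if 13 <= speed and speed < 30:
    speed = 13
if step != step:
    step = step + step
    step = (40 - speed) * (speed - speed)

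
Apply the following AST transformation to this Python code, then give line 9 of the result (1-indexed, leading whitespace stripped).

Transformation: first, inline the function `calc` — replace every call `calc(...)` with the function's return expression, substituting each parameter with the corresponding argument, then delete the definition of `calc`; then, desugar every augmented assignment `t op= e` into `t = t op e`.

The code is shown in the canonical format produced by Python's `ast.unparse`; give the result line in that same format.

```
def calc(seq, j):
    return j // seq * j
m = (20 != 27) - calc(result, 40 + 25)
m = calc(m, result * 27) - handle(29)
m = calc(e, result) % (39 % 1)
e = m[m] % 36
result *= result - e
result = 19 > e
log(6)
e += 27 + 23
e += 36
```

Transformed code:
m = (20 != 27) - (40 + 25) // result * (40 + 25)
m = result * 27 // m * (result * 27) - handle(29)
m = result // e * result % (39 % 1)
e = m[m] % 36
result = result * (result - e)
result = 19 > e
log(6)
e = e + (27 + 23)
e = e + 36

e = e + 36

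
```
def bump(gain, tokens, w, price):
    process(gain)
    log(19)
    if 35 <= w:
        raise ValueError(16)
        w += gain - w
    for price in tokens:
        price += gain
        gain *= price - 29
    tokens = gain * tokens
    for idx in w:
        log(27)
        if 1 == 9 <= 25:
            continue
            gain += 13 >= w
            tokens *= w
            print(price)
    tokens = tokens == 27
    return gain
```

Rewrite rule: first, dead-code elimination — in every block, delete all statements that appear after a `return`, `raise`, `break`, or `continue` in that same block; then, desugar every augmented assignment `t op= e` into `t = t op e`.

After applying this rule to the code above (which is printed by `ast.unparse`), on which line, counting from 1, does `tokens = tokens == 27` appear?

14

Transformed code:
def bump(gain, tokens, w, price):
    process(gain)
    log(19)
    if 35 <= w:
        raise ValueError(16)
    for price in tokens:
        price = price + gain
        gain = gain * (price - 29)
    tokens = gain * tokens
    for idx in w:
        log(27)
        if 1 == 9 <= 25:
            continue
    tokens = tokens == 27
    return gain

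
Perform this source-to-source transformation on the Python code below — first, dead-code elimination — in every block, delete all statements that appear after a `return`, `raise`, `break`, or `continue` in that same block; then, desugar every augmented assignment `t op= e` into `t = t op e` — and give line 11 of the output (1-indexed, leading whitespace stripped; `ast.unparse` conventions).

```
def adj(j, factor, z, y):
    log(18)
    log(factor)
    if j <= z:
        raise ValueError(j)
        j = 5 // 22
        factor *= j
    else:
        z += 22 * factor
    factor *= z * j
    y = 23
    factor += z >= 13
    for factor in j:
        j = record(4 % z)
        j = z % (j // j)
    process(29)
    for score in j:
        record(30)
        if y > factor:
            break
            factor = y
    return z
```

for factor in j:

Transformed code:
def adj(j, factor, z, y):
    log(18)
    log(factor)
    if j <= z:
        raise ValueError(j)
    else:
        z = z + 22 * factor
    factor = factor * (z * j)
    y = 23
    factor = factor + (z >= 13)
    for factor in j:
        j = record(4 % z)
        j = z % (j // j)
    process(29)
    for score in j:
        record(30)
        if y > factor:
            break
    return z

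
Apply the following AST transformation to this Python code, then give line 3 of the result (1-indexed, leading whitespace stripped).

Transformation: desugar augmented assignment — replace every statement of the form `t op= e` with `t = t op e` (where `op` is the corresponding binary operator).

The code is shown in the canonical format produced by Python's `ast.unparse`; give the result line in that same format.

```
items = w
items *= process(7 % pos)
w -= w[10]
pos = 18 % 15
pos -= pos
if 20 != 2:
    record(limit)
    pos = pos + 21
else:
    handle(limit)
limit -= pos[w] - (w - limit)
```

Transformed code:
items = w
items = items * process(7 % pos)
w = w - w[10]
pos = 18 % 15
pos = pos - pos
if 20 != 2:
    record(limit)
    pos = pos + 21
else:
    handle(limit)
limit = limit - (pos[w] - (w - limit))

w = w - w[10]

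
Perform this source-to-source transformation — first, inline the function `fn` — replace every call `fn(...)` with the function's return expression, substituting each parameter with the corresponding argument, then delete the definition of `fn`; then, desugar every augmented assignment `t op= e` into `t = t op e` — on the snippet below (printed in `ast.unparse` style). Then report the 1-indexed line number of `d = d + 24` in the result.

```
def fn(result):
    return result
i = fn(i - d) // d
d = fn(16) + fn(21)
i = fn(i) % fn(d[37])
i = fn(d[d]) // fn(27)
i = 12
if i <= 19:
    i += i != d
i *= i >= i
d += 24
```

9

Transformed code:
i = (i - d) // d
d = 16 + 21
i = i % d[37]
i = d[d] // 27
i = 12
if i <= 19:
    i = i + (i != d)
i = i * (i >= i)
d = d + 24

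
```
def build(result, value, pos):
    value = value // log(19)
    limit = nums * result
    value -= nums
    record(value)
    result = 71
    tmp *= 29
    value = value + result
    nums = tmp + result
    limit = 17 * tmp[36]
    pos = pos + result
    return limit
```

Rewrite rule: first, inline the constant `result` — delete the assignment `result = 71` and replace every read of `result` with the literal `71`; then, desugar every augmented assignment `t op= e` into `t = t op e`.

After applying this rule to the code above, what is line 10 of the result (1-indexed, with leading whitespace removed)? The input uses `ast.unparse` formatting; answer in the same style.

Transformed code:
def build(result, value, pos):
    value = value // log(19)
    limit = nums * 71
    value = value - nums
    record(value)
    tmp = tmp * 29
    value = value + 71
    nums = tmp + 71
    limit = 17 * tmp[36]
    pos = pos + 71
    return limit

pos = pos + 71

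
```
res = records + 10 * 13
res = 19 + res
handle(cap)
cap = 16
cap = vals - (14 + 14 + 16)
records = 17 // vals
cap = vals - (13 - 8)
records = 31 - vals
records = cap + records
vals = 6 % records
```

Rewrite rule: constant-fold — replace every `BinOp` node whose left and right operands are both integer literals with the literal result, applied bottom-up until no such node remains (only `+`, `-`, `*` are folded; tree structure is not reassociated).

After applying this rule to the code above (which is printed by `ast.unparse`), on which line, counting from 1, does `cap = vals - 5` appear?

7

Transformed code:
res = records + 130
res = 19 + res
handle(cap)
cap = 16
cap = vals - 44
records = 17 // vals
cap = vals - 5
records = 31 - vals
records = cap + records
vals = 6 % records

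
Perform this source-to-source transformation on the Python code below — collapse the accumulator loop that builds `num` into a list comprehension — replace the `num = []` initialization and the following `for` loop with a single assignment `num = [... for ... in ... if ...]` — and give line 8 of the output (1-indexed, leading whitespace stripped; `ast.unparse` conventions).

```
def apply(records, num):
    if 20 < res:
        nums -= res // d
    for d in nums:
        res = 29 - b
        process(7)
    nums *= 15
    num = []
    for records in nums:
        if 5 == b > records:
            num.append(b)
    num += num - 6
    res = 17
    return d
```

num = [b for records in nums if 5 == b > records]

Transformed code:
def apply(records, num):
    if 20 < res:
        nums -= res // d
    for d in nums:
        res = 29 - b
        process(7)
    nums *= 15
    num = [b for records in nums if 5 == b > records]
    num += num - 6
    res = 17
    return d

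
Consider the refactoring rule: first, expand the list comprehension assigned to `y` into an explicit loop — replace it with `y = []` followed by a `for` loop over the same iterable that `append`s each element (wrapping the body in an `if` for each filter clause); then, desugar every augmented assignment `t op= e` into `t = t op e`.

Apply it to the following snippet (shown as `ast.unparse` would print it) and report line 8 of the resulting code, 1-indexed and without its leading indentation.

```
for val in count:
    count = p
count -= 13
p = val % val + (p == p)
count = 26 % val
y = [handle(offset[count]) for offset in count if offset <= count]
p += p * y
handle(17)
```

Transformed code:
for val in count:
    count = p
count = count - 13
p = val % val + (p == p)
count = 26 % val
y = []
for offset in count:
    if offset <= count:
        y.append(handle(offset[count]))
p = p + p * y
handle(17)

if offset <= count:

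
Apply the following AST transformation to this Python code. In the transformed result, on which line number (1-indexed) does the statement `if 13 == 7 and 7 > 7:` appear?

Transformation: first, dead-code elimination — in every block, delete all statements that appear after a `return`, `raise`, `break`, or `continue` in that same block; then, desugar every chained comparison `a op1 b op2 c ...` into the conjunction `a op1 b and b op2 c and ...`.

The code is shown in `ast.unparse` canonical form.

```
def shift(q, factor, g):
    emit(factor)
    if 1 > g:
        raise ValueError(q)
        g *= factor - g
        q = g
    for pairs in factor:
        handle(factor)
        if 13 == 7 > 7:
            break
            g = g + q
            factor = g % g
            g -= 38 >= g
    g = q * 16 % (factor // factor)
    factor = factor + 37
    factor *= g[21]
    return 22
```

7

Transformed code:
def shift(q, factor, g):
    emit(factor)
    if 1 > g:
        raise ValueError(q)
    for pairs in factor:
        handle(factor)
        if 13 == 7 and 7 > 7:
            break
    g = q * 16 % (factor // factor)
    factor = factor + 37
    factor *= g[21]
    return 22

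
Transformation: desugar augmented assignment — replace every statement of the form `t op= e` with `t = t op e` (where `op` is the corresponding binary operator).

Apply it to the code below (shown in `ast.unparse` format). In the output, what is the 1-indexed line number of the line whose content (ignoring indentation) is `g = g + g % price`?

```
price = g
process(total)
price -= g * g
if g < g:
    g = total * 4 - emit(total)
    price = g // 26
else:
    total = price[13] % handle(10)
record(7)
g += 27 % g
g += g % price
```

11

Transformed code:
price = g
process(total)
price = price - g * g
if g < g:
    g = total * 4 - emit(total)
    price = g // 26
else:
    total = price[13] % handle(10)
record(7)
g = g + 27 % g
g = g + g % price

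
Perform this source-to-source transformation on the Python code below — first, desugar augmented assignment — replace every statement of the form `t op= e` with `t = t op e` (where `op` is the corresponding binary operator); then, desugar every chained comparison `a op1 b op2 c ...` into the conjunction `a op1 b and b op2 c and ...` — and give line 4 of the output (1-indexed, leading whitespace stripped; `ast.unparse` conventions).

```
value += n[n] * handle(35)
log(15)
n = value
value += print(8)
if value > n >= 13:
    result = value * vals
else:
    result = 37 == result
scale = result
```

Transformed code:
value = value + n[n] * handle(35)
log(15)
n = value
value = value + print(8)
if value > n and n >= 13:
    result = value * vals
else:
    result = 37 == result
scale = result

value = value + print(8)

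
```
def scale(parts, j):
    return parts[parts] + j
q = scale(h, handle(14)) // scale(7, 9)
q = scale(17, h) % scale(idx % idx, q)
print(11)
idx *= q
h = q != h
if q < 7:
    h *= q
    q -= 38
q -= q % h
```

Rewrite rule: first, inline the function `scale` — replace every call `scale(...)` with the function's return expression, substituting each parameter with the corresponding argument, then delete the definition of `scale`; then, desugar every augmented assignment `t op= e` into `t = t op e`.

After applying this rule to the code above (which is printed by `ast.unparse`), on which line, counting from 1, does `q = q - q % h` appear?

Transformed code:
q = (h[h] + handle(14)) // (7[7] + 9)
q = (17[17] + h) % ((idx % idx)[idx % idx] + q)
print(11)
idx = idx * q
h = q != h
if q < 7:
    h = h * q
    q = q - 38
q = q - q % h

9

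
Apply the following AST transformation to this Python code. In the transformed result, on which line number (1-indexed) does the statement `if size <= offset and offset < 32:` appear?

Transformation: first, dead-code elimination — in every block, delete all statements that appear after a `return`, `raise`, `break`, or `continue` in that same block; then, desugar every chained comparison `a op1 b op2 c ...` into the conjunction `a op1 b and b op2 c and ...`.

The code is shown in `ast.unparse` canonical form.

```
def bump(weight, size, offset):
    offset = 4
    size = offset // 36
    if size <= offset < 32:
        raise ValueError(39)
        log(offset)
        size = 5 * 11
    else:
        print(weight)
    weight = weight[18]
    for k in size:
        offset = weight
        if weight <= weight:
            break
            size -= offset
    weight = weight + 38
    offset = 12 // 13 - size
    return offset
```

Transformed code:
def bump(weight, size, offset):
    offset = 4
    size = offset // 36
    if size <= offset and offset < 32:
        raise ValueError(39)
    else:
        print(weight)
    weight = weight[18]
    for k in size:
        offset = weight
        if weight <= weight:
            break
    weight = weight + 38
    offset = 12 // 13 - size
    return offset

4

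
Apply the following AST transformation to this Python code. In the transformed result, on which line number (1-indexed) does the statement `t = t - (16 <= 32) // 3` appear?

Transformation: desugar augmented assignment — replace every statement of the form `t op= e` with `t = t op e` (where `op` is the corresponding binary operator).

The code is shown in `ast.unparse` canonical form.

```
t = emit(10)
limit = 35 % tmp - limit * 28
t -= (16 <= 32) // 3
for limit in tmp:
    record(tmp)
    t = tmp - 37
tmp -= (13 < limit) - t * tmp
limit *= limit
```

3

Transformed code:
t = emit(10)
limit = 35 % tmp - limit * 28
t = t - (16 <= 32) // 3
for limit in tmp:
    record(tmp)
    t = tmp - 37
tmp = tmp - ((13 < limit) - t * tmp)
limit = limit * limit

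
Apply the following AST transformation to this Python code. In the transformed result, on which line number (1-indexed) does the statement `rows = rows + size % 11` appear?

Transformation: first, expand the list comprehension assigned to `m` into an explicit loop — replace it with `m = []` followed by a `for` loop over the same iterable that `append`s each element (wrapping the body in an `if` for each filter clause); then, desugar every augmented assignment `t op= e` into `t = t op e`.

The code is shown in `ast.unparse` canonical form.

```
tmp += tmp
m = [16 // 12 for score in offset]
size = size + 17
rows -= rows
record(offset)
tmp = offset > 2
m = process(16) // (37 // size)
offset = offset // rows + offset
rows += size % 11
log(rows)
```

11

Transformed code:
tmp = tmp + tmp
m = []
for score in offset:
    m.append(16 // 12)
size = size + 17
rows = rows - rows
record(offset)
tmp = offset > 2
m = process(16) // (37 // size)
offset = offset // rows + offset
rows = rows + size % 11
log(rows)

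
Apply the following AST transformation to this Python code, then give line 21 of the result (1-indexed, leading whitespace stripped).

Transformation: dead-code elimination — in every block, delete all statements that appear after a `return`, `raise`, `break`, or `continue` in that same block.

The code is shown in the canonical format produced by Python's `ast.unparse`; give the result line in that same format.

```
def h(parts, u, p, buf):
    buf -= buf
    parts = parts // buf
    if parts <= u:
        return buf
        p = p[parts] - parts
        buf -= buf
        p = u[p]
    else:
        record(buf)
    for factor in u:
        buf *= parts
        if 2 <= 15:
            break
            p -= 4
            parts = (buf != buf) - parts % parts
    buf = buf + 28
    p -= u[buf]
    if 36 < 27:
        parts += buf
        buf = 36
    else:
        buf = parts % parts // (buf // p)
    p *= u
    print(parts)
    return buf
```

return buf

Transformed code:
def h(parts, u, p, buf):
    buf -= buf
    parts = parts // buf
    if parts <= u:
        return buf
    else:
        record(buf)
    for factor in u:
        buf *= parts
        if 2 <= 15:
            break
    buf = buf + 28
    p -= u[buf]
    if 36 < 27:
        parts += buf
        buf = 36
    else:
        buf = parts % parts // (buf // p)
    p *= u
    print(parts)
    return buf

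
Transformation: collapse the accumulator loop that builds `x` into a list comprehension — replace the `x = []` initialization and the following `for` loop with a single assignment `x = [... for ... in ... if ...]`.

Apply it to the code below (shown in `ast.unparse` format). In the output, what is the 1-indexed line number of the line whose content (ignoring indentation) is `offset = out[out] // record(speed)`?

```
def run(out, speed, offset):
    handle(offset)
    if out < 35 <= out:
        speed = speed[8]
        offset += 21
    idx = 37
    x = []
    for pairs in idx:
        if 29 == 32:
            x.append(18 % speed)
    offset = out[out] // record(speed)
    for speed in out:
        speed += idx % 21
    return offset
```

8

Transformed code:
def run(out, speed, offset):
    handle(offset)
    if out < 35 <= out:
        speed = speed[8]
        offset += 21
    idx = 37
    x = [18 % speed for pairs in idx if 29 == 32]
    offset = out[out] // record(speed)
    for speed in out:
        speed += idx % 21
    return offset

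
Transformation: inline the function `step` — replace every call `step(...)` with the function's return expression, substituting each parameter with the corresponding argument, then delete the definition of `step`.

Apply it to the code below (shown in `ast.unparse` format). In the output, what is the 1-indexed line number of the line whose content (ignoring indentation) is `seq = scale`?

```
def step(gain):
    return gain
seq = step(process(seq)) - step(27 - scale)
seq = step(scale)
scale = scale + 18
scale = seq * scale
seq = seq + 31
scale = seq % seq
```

Transformed code:
seq = process(seq) - (27 - scale)
seq = scale
scale = scale + 18
scale = seq * scale
seq = seq + 31
scale = seq % seq

2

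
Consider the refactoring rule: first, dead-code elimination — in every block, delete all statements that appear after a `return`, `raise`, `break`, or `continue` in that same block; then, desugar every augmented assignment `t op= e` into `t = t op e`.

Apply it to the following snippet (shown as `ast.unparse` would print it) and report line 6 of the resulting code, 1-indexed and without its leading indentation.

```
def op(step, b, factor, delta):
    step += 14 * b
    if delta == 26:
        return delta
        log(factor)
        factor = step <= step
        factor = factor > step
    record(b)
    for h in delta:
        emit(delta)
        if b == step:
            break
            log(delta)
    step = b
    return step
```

for h in delta:

Transformed code:
def op(step, b, factor, delta):
    step = step + 14 * b
    if delta == 26:
        return delta
    record(b)
    for h in delta:
        emit(delta)
        if b == step:
            break
    step = b
    return step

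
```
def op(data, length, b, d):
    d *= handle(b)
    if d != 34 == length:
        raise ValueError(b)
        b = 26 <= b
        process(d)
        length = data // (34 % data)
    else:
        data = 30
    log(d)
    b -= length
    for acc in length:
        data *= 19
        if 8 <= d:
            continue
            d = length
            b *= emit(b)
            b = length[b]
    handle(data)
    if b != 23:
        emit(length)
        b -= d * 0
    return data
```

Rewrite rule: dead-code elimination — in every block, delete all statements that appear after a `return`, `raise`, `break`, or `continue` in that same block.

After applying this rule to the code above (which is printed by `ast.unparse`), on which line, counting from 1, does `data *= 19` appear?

10

Transformed code:
def op(data, length, b, d):
    d *= handle(b)
    if d != 34 == length:
        raise ValueError(b)
    else:
        data = 30
    log(d)
    b -= length
    for acc in length:
        data *= 19
        if 8 <= d:
            continue
    handle(data)
    if b != 23:
        emit(length)
        b -= d * 0
    return data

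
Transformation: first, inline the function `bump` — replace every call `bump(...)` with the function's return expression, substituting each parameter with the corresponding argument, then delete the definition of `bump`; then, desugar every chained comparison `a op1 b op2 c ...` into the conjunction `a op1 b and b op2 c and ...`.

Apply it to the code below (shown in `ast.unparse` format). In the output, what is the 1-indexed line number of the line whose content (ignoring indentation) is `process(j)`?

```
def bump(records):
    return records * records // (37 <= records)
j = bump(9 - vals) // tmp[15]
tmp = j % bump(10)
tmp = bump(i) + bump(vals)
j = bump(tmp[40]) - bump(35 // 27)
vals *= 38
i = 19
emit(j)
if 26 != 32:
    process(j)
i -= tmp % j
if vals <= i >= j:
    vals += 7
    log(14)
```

Transformed code:
j = (9 - vals) * (9 - vals) // (37 <= 9 - vals) // tmp[15]
tmp = j % (10 * 10 // (37 <= 10))
tmp = i * i // (37 <= i) + vals * vals // (37 <= vals)
j = tmp[40] * tmp[40] // (37 <= tmp[40]) - 35 // 27 * (35 // 27) // (37 <= 35 // 27)
vals *= 38
i = 19
emit(j)
if 26 != 32:
    process(j)
i -= tmp % j
if vals <= i and i >= j:
    vals += 7
    log(14)

9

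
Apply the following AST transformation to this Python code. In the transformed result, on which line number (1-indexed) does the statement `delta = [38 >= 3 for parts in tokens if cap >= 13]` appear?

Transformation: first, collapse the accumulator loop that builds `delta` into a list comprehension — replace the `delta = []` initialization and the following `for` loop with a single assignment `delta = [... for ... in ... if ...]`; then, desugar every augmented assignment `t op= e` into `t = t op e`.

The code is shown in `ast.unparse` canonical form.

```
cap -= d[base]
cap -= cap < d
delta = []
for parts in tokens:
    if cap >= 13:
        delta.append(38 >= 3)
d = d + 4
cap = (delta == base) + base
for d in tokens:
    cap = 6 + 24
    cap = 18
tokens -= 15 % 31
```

Transformed code:
cap = cap - d[base]
cap = cap - (cap < d)
delta = [38 >= 3 for parts in tokens if cap >= 13]
d = d + 4
cap = (delta == base) + base
for d in tokens:
    cap = 6 + 24
    cap = 18
tokens = tokens - 15 % 31

3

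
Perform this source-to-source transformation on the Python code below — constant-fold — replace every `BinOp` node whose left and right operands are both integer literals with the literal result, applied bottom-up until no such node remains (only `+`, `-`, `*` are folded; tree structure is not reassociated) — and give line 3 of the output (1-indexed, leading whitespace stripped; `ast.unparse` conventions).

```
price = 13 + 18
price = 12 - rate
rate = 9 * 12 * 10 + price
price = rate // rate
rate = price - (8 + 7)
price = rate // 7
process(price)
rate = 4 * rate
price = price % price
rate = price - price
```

rate = 1080 + price

Transformed code:
price = 31
price = 12 - rate
rate = 1080 + price
price = rate // rate
rate = price - 15
price = rate // 7
process(price)
rate = 4 * rate
price = price % price
rate = price - price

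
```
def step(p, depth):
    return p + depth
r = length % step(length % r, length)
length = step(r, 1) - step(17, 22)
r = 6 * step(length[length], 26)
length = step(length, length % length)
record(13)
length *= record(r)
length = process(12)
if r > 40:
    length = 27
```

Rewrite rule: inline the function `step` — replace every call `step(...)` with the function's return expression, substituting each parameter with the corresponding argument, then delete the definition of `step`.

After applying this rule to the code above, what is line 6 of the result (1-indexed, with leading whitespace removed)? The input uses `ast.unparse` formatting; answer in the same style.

length *= record(r)

Transformed code:
r = length % (length % r + length)
length = r + 1 - (17 + 22)
r = 6 * (length[length] + 26)
length = length + length % length
record(13)
length *= record(r)
length = process(12)
if r > 40:
    length = 27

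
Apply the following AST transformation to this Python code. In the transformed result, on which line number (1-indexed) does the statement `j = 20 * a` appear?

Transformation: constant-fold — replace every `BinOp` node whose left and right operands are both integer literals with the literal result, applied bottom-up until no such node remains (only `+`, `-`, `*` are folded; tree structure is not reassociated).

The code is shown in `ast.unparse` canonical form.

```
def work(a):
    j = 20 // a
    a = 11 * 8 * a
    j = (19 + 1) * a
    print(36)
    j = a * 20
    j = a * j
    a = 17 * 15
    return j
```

4

Transformed code:
def work(a):
    j = 20 // a
    a = 88 * a
    j = 20 * a
    print(36)
    j = a * 20
    j = a * j
    a = 255
    return j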